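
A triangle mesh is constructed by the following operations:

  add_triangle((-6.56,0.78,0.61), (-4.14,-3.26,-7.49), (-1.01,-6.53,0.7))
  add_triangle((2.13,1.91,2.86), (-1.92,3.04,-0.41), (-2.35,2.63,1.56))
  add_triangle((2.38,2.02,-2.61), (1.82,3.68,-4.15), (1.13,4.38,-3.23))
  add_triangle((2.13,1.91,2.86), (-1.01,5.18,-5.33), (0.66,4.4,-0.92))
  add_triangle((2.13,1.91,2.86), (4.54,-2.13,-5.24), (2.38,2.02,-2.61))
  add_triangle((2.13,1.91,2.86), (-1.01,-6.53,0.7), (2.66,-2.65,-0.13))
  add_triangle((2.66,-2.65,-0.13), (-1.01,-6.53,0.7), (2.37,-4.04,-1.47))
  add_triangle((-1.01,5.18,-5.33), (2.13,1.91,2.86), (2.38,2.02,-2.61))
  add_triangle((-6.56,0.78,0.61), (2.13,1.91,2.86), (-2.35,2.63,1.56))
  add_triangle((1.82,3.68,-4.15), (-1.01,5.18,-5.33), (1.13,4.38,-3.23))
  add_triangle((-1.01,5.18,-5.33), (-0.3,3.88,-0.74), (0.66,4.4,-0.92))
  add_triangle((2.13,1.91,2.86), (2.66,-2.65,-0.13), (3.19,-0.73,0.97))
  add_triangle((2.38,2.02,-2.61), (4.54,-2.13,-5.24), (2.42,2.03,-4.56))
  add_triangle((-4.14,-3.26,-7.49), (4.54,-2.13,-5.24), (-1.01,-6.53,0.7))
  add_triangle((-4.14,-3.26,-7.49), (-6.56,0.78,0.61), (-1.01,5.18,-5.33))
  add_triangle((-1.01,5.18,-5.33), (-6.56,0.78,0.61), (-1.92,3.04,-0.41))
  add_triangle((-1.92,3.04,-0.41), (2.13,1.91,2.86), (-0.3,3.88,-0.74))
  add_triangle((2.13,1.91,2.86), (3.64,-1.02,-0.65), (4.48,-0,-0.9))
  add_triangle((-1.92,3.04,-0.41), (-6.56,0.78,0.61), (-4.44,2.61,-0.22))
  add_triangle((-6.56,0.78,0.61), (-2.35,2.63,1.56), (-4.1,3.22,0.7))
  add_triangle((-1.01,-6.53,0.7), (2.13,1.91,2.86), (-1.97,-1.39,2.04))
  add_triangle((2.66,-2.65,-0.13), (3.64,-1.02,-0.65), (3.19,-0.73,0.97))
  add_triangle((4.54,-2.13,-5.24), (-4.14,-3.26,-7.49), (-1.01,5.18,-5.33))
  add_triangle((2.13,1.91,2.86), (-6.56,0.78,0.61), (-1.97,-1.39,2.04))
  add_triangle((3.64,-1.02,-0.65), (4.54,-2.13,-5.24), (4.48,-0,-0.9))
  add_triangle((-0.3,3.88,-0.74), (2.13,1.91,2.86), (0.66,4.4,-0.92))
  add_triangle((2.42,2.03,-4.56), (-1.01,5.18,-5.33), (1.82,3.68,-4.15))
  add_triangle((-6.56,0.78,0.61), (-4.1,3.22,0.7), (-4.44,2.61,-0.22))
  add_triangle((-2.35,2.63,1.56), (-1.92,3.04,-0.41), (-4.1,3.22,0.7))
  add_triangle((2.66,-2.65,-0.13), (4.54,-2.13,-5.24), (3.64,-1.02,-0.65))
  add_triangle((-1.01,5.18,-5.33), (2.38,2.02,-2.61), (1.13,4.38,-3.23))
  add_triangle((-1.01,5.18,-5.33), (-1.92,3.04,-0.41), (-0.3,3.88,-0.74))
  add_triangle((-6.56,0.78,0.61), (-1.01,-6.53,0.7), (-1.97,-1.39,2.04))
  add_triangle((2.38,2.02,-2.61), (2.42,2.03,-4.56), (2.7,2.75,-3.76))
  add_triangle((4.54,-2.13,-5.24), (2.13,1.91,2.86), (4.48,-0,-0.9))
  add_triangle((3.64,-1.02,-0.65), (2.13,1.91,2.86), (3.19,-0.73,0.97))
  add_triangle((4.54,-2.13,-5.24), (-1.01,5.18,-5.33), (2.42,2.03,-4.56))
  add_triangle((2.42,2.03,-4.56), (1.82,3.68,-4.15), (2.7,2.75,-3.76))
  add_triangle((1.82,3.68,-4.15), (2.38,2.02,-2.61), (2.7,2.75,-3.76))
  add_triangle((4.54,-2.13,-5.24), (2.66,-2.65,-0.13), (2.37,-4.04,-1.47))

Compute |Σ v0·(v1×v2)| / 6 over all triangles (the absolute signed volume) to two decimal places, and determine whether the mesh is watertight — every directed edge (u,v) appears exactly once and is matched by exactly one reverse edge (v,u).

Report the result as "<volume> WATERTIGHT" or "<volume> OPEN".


Per-triangle v0·(v1×v2)/6:
  t1: +59.7435
  t2: +4.3249
  t3: +1.2369
  t4: +1.4701
  t5: +12.3210
  t6: +11.0662
  t7: +5.0086
  t8: +12.7038
  t9: +4.6863
  t10: +3.4197
  t11: +2.8403
  t12: +1.2043
  t13: +4.5215
  t14: +63.1837
  t15: +65.8171
  t16: +13.4180
  t17: +3.7633
  t18: +2.6199
  t19: -0.6058
  t20: +3.1885
  t21: +9.6294
  t22: +1.8133
  t23: +69.2573
  t24: +9.8223
  t25: +3.4254
  t26: +2.2045
  t27: +4.5303
  t28: +2.6163
  t29: +1.6086
  t30: +5.2974
  t31: -3.9681
  t32: +4.7980
  t33: +12.4242
  t34: +0.3542
  t35: +0.9431
  t36: +2.0193
  t37: +9.2663
  t38: +1.2940
  t39: +0.2851
  t40: +5.1717
Σ = +418.7246 → |volume| = 418.72

Directed edges: 120 total; 6 unmatched, e.g. (-1.01,-6.53,0.7)→(2.37,-4.04,-1.47) → open.

418.72 OPEN


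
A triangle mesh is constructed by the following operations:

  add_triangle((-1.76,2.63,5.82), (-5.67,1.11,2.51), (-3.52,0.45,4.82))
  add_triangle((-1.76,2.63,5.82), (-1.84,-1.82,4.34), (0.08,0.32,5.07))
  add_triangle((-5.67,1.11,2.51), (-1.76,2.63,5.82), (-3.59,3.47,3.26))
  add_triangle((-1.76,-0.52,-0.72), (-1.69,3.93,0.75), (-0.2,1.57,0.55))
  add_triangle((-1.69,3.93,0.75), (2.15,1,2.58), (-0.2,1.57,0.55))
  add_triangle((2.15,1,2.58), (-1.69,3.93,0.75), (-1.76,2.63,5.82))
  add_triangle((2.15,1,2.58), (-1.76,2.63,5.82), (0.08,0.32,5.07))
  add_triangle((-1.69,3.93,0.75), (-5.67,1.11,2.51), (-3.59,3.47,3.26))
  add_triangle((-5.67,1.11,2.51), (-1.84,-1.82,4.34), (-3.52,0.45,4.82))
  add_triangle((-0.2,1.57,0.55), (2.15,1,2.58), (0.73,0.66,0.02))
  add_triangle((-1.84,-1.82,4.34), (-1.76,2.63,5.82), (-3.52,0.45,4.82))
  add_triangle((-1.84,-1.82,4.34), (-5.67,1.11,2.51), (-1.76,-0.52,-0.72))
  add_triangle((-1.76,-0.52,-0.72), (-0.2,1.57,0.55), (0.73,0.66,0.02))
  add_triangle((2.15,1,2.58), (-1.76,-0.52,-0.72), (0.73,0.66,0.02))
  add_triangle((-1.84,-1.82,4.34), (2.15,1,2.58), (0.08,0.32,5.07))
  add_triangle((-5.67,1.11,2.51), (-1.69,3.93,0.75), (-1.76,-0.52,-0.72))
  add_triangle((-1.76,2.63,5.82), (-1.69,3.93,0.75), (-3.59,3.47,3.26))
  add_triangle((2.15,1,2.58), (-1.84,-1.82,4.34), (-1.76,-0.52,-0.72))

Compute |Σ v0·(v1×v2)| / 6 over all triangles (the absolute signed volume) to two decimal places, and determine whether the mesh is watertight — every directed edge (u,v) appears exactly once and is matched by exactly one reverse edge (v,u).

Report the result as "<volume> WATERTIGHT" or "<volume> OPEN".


77.54 WATERTIGHT

Per-triangle v0·(v1×v2)/6:
  t1: +8.1836
  t2: +6.9255
  t3: +9.5734
  t4: -0.1321
  t5: +0.3204
  t6: +9.9715
  t7: +5.3428
  t8: +5.6778
  t9: +5.9236
  t10: +0.6008
  t11: +6.6801
  t12: +5.9689
  t13: +0.2155
  t14: -0.2514
  t15: +2.3820
  t16: +5.0973
  t17: +6.2371
  t18: -1.1816
Σ = +77.5353 → |volume| = 77.54

Directed edges: 54 total, each appears once with its reverse present → watertight.


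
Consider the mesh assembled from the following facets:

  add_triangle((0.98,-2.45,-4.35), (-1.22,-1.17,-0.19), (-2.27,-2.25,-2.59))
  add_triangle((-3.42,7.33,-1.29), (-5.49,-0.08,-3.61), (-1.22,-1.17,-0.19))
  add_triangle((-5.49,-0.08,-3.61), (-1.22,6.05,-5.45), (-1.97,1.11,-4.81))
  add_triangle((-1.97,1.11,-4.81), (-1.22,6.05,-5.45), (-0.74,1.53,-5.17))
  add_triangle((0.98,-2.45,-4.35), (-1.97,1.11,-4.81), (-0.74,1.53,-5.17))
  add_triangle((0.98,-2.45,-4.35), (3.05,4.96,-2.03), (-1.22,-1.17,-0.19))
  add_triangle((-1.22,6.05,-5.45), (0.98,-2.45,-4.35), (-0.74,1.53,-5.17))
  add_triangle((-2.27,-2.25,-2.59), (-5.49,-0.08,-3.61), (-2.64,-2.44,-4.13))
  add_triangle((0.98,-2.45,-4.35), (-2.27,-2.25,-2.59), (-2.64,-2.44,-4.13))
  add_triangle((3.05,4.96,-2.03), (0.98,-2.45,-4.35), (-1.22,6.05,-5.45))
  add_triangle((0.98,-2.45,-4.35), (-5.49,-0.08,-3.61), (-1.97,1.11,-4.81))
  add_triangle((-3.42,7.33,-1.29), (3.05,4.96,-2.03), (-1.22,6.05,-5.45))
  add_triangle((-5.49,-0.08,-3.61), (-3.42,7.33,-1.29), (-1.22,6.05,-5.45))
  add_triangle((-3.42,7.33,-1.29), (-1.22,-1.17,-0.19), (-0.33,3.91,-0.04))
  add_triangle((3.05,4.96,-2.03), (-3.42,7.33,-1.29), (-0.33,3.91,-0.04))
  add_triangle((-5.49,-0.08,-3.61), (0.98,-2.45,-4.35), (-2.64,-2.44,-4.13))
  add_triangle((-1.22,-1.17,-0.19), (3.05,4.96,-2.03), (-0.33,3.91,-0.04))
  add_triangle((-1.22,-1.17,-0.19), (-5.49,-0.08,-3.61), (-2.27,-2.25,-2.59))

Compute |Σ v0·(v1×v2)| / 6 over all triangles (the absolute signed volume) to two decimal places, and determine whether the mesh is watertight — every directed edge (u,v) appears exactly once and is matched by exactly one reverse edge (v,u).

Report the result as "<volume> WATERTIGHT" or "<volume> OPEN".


Per-triangle v0·(v1×v2)/6:
  t1: +1.4747
  t2: +5.1450
  t3: +14.6706
  t4: +5.0185
  t5: +4.5598
  t6: -3.5897
  t7: +4.7107
  t8: +2.4450
  t9: +1.8126
  t10: +27.9732
  t11: +13.1286
  t12: +26.4722
  t13: +36.7079
  t14: +0.6755
  t15: +6.3596
  t16: +5.5766
  t17: -2.1575
  t18: +2.3988
Σ = +153.3820 → |volume| = 153.38

Directed edges: 54 total, each appears once with its reverse present → watertight.

153.38 WATERTIGHT


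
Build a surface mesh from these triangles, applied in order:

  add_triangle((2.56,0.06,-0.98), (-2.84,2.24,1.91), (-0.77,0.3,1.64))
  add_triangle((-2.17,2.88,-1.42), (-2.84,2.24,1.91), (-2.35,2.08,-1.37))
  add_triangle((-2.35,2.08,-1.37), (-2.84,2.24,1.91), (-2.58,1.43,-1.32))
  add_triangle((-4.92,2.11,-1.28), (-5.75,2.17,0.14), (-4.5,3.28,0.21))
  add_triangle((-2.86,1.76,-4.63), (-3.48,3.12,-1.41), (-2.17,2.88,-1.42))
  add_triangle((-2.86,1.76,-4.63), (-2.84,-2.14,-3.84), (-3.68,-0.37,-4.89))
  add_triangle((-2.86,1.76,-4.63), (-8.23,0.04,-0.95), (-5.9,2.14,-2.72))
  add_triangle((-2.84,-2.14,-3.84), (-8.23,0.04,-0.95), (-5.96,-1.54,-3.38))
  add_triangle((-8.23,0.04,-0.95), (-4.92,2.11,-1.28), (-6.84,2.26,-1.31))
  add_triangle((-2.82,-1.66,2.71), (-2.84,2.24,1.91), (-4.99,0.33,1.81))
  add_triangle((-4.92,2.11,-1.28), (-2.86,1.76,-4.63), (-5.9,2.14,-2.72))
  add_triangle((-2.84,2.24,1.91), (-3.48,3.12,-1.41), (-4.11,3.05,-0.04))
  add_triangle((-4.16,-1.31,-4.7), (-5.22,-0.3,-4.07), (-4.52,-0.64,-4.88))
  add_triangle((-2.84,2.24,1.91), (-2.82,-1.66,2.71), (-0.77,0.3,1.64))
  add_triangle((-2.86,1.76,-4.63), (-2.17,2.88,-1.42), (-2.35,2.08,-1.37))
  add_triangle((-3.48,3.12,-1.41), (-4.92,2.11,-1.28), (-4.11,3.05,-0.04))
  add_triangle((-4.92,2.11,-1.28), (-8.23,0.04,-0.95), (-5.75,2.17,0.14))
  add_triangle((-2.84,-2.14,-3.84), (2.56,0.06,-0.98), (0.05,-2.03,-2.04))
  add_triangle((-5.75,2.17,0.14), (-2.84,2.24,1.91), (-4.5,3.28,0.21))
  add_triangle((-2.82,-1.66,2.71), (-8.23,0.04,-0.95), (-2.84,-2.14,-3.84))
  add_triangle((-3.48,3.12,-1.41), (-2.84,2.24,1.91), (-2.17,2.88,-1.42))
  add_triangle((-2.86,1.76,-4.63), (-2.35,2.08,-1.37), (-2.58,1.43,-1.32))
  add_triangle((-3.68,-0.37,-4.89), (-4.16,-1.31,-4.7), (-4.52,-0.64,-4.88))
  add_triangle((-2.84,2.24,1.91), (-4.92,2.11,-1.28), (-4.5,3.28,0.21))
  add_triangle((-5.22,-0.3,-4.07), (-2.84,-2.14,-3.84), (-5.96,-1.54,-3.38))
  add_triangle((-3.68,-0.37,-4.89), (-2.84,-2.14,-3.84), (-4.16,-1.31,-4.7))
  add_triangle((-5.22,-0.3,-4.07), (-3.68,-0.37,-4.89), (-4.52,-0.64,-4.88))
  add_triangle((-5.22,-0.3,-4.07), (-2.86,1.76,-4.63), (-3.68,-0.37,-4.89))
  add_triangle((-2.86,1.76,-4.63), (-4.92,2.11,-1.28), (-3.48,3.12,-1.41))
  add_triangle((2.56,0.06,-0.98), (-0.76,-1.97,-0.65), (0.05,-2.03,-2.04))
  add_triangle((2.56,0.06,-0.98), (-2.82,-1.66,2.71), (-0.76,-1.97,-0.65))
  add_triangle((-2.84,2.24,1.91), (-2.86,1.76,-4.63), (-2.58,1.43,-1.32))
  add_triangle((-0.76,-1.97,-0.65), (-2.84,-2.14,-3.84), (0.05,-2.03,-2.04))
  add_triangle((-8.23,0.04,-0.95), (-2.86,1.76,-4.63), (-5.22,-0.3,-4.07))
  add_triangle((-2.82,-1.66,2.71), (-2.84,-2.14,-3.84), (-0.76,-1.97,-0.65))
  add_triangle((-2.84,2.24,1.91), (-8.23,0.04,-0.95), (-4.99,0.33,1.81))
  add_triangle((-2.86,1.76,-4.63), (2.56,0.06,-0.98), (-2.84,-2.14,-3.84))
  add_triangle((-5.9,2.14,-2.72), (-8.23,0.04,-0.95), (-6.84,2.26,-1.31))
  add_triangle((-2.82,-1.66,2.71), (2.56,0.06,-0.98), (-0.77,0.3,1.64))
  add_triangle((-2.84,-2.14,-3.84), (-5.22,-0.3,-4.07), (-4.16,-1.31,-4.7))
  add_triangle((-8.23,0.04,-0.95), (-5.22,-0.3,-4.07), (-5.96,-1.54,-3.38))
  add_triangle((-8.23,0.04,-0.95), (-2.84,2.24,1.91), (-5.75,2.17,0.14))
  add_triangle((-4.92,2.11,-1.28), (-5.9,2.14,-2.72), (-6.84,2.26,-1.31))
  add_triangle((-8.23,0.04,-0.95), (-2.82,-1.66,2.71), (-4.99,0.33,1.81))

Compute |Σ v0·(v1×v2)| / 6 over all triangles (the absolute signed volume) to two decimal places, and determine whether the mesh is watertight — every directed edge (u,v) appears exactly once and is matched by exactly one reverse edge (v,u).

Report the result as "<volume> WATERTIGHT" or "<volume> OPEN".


121.91 OPEN

Per-triangle v0·(v1×v2)/6:
  t1: +1.2122
  t2: -1.3231
  t3: -1.1723
  t4: +2.1462
  t5: +2.1336
  t6: +1.0267
  t7: +7.5691
  t8: +0.3945
  t9: -0.6857
  t10: +4.2306
  t11: +1.7620
  t12: +0.8383
  t13: +0.7814
  t14: +1.9448
  t15: -1.1600
  t16: +1.9064
  t17: +4.3920
  t18: +2.4823
  t19: +2.6780
  t20: +17.0310
  t21: +1.5629
  t22: -1.0461
  t23: +0.5217
  t24: -1.7754
  t25: +3.8726
  t26: +0.9778
  t27: +0.4815
  t28: +3.7141
  t29: +4.9654
  t30: +0.8678
  t31: +1.9980
  t32: +1.1595
  t33: +1.7635
  t34: +10.2238
  t35: +4.3974
  t36: +6.3474
  t37: +8.9055
  t38: +4.7205
  t39: +1.1361
  t40: +0.9902
  t41: +6.2608
  t42: +4.1209
  t43: +0.8046
  t44: +6.7507
Σ = +121.9092 → |volume| = 121.91

Directed edges: 132 total; 6 unmatched, e.g. (2.56,0.06,-0.98)→(-2.84,2.24,1.91) → open.


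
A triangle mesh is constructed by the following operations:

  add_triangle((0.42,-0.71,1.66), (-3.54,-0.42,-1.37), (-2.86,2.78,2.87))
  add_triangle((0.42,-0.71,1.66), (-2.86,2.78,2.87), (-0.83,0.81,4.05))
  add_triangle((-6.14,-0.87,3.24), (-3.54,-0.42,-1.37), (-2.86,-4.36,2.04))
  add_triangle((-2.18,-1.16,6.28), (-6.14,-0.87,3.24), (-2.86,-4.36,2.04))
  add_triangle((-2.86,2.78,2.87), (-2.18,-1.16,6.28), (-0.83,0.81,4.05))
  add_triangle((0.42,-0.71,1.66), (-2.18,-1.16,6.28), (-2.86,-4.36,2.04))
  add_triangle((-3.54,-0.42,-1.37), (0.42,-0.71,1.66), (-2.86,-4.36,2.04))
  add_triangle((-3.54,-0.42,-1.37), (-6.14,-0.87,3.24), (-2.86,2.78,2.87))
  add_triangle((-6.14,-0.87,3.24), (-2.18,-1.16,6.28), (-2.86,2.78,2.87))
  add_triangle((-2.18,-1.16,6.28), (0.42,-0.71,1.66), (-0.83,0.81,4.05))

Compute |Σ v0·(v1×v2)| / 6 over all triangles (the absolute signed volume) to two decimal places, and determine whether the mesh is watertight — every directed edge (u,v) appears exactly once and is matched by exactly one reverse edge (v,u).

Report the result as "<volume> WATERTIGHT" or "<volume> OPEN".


Per-triangle v0·(v1×v2)/6:
  t1: -4.5387
  t2: -0.4659
  t3: +13.0600
  t4: +20.2975
  t5: +5.0346
  t6: +5.0619
  t7: -2.1415
  t8: +10.6681
  t9: +17.9056
  t10: +1.8678
Σ = +66.7494 → |volume| = 66.75

Directed edges: 30 total, each appears once with its reverse present → watertight.

66.75 WATERTIGHT


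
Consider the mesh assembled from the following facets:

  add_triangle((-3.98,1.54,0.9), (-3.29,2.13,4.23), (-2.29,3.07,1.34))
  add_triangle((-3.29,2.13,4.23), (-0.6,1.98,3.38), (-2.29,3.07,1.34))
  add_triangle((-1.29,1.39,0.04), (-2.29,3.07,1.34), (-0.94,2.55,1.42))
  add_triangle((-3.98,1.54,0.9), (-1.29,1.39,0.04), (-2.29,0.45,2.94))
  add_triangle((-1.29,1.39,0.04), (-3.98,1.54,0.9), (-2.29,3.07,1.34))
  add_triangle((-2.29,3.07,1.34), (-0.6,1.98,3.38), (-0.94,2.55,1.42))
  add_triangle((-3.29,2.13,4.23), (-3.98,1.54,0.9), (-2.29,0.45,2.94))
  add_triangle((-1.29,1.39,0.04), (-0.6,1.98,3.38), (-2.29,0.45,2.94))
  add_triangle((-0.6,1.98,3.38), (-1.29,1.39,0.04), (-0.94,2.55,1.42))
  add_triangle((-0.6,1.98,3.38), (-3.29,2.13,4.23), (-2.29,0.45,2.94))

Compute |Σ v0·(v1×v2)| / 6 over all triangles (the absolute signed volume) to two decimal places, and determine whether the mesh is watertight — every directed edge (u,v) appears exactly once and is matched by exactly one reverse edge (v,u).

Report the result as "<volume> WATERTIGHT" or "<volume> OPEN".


Per-triangle v0·(v1×v2)/6:
  t1: +4.5827
  t2: +3.6706
  t3: +0.2392
  t4: -1.3585
  t5: +0.8505
  t6: +1.1007
  t7: +2.3853
  t8: -2.2806
  t9: -0.7121
  t10: +1.4732
Σ = +9.9511 → |volume| = 9.95

Directed edges: 30 total, each appears once with its reverse present → watertight.

9.95 WATERTIGHT


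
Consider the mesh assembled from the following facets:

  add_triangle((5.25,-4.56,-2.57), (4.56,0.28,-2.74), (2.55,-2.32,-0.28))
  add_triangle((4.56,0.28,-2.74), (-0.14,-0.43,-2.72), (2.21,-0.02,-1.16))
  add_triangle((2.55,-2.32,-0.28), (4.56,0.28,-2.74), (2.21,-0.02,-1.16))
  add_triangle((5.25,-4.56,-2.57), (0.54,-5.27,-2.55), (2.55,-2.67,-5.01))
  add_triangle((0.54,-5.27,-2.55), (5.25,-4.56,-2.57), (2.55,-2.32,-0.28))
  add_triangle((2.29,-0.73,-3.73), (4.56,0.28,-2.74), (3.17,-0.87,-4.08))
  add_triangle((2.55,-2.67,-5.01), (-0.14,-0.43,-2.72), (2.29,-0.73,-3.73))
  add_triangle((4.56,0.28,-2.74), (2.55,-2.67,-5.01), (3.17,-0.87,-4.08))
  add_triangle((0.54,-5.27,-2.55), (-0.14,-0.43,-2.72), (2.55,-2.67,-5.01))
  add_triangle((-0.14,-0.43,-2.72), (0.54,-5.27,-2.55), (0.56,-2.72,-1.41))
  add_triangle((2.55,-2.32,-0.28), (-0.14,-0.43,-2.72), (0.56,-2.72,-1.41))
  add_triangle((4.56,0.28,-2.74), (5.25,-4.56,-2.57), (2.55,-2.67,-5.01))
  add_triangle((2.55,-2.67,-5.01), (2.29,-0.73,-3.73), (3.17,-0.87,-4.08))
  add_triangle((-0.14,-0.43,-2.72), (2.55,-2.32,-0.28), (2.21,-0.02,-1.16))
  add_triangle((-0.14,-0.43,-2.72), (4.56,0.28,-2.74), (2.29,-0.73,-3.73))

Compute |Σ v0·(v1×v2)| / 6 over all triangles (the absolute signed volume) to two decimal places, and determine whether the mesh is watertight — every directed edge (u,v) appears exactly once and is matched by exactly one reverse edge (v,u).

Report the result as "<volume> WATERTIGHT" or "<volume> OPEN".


42.95 OPEN

Per-triangle v0·(v1×v2)/6:
  t1: +3.5462
  t2: -0.3856
  t3: +0.1679
  t4: +14.8921
  t5: +4.2779
  t6: +0.4654
  t7: +1.9344
  t8: +1.8588
  t9: +5.6236
  t10: -0.6358
  t11: -2.2504
  t12: +14.1604
  t13: +0.7220
  t14: -2.5315
  t15: +1.1015
Σ = +42.9470 → |volume| = 42.95

Directed edges: 45 total; 3 unmatched, e.g. (2.55,-2.32,-0.28)→(0.54,-5.27,-2.55) → open.


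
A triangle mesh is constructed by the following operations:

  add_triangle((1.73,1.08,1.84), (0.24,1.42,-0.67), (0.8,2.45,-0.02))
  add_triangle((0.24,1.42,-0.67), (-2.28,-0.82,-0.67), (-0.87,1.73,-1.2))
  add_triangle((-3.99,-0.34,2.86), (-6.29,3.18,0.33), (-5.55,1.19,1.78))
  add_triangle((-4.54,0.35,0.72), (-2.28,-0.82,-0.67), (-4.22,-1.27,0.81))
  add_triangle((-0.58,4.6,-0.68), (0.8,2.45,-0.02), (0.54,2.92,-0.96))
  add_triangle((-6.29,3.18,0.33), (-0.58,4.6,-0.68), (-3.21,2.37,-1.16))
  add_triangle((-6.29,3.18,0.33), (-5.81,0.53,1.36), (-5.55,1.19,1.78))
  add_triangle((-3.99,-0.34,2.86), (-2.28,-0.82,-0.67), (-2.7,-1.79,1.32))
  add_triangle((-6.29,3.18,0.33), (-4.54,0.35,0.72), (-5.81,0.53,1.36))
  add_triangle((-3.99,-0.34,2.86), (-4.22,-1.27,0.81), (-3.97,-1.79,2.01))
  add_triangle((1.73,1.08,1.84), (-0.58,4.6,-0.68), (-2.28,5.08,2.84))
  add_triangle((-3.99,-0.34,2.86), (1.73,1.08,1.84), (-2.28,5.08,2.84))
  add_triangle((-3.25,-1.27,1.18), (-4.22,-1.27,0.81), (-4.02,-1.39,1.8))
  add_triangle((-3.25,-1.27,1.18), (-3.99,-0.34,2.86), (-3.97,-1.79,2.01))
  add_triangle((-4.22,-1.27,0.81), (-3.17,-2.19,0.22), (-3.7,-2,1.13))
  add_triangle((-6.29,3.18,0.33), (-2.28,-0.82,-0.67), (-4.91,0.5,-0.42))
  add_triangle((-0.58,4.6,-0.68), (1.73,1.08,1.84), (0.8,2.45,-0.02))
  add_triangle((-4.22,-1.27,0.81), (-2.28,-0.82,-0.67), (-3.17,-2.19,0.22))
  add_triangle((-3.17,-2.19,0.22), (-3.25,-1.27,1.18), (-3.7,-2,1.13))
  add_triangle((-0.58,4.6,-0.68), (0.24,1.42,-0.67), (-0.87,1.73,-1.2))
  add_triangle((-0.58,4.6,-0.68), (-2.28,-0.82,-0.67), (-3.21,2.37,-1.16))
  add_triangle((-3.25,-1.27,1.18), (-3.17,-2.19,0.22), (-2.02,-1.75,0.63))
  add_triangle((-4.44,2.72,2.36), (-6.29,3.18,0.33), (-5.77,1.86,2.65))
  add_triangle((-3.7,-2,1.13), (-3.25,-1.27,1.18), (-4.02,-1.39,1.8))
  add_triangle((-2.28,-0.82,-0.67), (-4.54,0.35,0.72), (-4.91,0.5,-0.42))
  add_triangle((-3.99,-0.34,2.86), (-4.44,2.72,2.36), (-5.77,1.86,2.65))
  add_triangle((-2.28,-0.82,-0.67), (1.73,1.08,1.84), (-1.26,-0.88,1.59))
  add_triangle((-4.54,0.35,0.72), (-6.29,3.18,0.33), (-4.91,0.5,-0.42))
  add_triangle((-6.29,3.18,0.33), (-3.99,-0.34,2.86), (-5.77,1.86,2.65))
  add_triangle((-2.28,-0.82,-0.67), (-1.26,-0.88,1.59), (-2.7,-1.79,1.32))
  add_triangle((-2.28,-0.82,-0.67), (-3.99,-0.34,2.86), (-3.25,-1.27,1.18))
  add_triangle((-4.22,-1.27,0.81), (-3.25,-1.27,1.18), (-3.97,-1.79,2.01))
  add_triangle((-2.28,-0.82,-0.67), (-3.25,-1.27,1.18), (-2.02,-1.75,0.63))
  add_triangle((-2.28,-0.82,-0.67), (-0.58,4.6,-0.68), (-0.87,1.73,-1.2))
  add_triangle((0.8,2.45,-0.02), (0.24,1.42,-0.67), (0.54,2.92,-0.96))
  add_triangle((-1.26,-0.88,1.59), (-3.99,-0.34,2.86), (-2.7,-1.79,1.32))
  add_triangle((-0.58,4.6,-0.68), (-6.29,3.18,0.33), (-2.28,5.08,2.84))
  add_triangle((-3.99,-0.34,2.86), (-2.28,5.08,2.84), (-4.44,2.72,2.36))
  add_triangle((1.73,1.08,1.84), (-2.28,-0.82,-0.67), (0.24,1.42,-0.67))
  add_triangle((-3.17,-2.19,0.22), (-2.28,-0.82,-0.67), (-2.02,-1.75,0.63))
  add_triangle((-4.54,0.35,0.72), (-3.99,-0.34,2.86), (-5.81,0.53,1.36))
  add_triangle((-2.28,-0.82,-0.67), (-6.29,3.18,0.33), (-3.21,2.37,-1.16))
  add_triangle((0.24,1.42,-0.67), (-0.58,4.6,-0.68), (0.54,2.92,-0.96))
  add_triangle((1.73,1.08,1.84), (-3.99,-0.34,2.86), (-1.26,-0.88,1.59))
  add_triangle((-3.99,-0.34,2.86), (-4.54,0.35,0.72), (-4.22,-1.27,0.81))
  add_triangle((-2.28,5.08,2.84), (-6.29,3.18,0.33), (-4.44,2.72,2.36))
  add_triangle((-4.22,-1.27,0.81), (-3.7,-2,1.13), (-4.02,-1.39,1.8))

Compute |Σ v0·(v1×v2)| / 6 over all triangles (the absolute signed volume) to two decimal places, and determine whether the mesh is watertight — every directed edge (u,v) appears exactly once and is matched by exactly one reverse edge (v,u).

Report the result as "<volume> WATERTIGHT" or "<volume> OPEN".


Per-triangle v0·(v1×v2)/6:
  t1: +0.2014
  t2: +0.0963
  t3: +0.8111
  t4: +1.3513
  t5: +0.6874
  t6: +5.4412
  t7: +1.9699
  t8: +2.1343
  t9: +0.9359
  t10: +1.6323
  t11: +7.6511
  t12: +10.0552
  t13: -0.1407
  t14: -0.5579
  t15: +0.6072
  t16: +0.2396
  t17: +1.2105
  t18: +0.9263
  t19: -0.1695
  t20: +0.5333
  t21: +0.2865
  t22: +0.4311
  t23: +3.5268
  t24: -0.0813
  t25: +0.9980
  t26: +1.7752
  t27: -0.5570
  t28: +2.3831
  t29: +2.8630
  t30: -0.2672
  t31: -1.0434
  t32: +0.0234
  t33: -0.7834
  t34: +1.3300
  t35: +0.0257
  t36: +1.0287
  t37: +15.2073
  t38: +5.3693
  t39: -0.8037
  t40: -0.0403
  t41: +0.3533
  t42: +3.3657
  t43: +0.1506
  t44: +2.0085
  t45: +2.6196
  t46: +7.4019
  t47: +0.5880
Σ = +83.7754 → |volume| = 83.78

Directed edges: 141 total; 3 unmatched, e.g. (-5.55,1.19,1.78)→(-3.99,-0.34,2.86) → open.

83.78 OPEN


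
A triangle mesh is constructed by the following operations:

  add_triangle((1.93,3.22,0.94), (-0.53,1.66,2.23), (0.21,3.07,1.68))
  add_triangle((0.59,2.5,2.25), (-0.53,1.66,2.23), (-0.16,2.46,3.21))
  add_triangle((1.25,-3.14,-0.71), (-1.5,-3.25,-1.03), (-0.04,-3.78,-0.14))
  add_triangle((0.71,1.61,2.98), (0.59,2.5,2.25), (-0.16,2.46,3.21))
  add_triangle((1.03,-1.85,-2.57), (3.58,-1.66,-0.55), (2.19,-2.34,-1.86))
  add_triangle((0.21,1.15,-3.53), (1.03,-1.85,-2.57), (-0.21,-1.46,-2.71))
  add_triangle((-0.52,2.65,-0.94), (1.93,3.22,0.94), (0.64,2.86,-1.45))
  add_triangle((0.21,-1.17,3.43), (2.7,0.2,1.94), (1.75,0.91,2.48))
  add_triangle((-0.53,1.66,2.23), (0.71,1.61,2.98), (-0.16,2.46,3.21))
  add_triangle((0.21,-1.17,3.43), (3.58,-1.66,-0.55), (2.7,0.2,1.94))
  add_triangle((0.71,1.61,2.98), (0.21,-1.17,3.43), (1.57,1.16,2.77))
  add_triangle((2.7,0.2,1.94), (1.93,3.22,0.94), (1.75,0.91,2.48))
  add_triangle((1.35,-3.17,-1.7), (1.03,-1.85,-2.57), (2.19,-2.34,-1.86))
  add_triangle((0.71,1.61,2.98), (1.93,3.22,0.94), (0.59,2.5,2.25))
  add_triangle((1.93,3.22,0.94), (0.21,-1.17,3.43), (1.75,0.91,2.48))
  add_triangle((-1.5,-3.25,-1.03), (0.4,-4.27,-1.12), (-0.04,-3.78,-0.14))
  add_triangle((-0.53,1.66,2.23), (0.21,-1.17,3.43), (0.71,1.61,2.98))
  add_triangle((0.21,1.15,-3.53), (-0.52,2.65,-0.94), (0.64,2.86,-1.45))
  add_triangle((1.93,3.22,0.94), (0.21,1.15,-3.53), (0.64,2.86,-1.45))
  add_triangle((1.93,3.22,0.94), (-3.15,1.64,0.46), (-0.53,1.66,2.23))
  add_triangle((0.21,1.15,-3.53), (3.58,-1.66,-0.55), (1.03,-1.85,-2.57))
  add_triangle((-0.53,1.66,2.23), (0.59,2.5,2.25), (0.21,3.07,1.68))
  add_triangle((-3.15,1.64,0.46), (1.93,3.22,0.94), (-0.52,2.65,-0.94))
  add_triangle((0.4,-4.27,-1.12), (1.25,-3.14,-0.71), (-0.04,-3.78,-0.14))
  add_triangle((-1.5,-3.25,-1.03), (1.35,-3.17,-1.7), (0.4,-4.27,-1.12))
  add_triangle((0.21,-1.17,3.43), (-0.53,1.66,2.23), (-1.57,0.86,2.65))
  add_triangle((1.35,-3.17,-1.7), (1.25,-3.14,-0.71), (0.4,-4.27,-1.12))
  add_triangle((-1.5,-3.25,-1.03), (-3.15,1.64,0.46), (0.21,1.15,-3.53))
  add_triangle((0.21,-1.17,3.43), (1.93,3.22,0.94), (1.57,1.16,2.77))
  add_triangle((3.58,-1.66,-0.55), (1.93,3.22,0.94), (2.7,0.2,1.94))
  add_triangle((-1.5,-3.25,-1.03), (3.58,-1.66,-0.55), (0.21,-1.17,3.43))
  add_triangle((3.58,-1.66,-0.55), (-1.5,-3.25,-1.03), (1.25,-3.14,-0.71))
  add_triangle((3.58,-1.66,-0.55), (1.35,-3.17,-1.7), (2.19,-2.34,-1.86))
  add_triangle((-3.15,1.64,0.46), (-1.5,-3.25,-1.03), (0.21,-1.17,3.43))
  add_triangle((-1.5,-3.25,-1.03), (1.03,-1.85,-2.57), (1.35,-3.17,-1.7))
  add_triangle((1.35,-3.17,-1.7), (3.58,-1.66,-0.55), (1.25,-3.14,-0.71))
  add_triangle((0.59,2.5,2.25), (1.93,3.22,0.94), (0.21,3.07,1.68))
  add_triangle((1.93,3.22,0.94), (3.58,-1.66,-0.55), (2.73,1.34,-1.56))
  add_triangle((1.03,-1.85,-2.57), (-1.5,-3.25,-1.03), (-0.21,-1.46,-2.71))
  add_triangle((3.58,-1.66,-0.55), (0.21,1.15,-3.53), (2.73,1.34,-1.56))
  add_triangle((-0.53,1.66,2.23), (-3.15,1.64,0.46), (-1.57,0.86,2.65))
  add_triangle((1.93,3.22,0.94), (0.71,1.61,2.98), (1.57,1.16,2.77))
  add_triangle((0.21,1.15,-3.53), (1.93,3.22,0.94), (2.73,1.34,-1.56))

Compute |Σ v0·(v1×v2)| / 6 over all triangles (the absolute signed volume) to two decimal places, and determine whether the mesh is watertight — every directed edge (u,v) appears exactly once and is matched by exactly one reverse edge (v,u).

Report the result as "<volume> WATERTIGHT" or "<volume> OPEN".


Per-triangle v0·(v1×v2)/6:
  t1: -0.8855
  t2: +0.1554
  t3: -1.2836
  t4: +0.6094
  t5: +0.6584
  t6: +1.7959
  t7: +1.5974
  t8: +1.8038
  t9: +0.1735
  t10: +4.5065
  t11: +1.4679
  t12: +1.8498
  t13: +0.9175
  t14: +1.0157
  t15: +1.3552
  t16: +1.1432
  t17: +1.7308
  t18: +1.5726
  t19: +1.6409
  t20: +3.8867
  t21: +4.6592
  t22: +0.5737
  t23: +3.7796
  t24: +0.6111
  t25: +1.2484
  t26: +1.7250
  t27: +0.6760
  t28: +8.2313
  t29: -0.5814
  t30: +4.7104
  t31: +8.9574
  t32: -0.7062
  t33: +1.1330
  t34: +8.0192
  t35: +2.3131
  t36: +1.4940
  t37: +0.9478
  t38: +4.7230
  t39: +1.7948
  t40: +4.5895
  t41: +1.7108
  t42: +1.5110
  t43: +4.4993
Σ = +92.3314 → |volume| = 92.33

Directed edges: 129 total; 9 unmatched, e.g. (-0.21,-1.46,-2.71)→(0.21,1.15,-3.53) → open.

92.33 OPEN


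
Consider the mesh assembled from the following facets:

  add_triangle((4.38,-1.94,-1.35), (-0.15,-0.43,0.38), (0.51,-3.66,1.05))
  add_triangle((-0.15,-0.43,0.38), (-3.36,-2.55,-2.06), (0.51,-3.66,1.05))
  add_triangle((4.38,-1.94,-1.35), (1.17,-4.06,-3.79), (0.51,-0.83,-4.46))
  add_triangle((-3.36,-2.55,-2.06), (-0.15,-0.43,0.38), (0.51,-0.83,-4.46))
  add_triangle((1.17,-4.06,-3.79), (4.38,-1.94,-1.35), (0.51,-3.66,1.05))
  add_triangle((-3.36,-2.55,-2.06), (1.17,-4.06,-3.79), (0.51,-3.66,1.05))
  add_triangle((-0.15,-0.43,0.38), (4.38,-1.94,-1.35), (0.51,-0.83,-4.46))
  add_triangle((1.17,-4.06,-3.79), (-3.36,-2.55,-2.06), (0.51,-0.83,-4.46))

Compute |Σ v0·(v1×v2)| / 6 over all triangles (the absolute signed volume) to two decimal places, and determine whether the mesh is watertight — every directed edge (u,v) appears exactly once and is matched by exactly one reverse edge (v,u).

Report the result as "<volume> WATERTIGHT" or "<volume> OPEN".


Per-triangle v0·(v1×v2)/6:
  t1: +0.3992
  t2: +0.9391
  t3: +9.6126
  t4: -1.1667
  t5: +11.7183
  t6: +12.2582
  t7: -1.7065
  t8: +10.1524
Σ = +42.2066 → |volume| = 42.21

Directed edges: 24 total, each appears once with its reverse present → watertight.

42.21 WATERTIGHT


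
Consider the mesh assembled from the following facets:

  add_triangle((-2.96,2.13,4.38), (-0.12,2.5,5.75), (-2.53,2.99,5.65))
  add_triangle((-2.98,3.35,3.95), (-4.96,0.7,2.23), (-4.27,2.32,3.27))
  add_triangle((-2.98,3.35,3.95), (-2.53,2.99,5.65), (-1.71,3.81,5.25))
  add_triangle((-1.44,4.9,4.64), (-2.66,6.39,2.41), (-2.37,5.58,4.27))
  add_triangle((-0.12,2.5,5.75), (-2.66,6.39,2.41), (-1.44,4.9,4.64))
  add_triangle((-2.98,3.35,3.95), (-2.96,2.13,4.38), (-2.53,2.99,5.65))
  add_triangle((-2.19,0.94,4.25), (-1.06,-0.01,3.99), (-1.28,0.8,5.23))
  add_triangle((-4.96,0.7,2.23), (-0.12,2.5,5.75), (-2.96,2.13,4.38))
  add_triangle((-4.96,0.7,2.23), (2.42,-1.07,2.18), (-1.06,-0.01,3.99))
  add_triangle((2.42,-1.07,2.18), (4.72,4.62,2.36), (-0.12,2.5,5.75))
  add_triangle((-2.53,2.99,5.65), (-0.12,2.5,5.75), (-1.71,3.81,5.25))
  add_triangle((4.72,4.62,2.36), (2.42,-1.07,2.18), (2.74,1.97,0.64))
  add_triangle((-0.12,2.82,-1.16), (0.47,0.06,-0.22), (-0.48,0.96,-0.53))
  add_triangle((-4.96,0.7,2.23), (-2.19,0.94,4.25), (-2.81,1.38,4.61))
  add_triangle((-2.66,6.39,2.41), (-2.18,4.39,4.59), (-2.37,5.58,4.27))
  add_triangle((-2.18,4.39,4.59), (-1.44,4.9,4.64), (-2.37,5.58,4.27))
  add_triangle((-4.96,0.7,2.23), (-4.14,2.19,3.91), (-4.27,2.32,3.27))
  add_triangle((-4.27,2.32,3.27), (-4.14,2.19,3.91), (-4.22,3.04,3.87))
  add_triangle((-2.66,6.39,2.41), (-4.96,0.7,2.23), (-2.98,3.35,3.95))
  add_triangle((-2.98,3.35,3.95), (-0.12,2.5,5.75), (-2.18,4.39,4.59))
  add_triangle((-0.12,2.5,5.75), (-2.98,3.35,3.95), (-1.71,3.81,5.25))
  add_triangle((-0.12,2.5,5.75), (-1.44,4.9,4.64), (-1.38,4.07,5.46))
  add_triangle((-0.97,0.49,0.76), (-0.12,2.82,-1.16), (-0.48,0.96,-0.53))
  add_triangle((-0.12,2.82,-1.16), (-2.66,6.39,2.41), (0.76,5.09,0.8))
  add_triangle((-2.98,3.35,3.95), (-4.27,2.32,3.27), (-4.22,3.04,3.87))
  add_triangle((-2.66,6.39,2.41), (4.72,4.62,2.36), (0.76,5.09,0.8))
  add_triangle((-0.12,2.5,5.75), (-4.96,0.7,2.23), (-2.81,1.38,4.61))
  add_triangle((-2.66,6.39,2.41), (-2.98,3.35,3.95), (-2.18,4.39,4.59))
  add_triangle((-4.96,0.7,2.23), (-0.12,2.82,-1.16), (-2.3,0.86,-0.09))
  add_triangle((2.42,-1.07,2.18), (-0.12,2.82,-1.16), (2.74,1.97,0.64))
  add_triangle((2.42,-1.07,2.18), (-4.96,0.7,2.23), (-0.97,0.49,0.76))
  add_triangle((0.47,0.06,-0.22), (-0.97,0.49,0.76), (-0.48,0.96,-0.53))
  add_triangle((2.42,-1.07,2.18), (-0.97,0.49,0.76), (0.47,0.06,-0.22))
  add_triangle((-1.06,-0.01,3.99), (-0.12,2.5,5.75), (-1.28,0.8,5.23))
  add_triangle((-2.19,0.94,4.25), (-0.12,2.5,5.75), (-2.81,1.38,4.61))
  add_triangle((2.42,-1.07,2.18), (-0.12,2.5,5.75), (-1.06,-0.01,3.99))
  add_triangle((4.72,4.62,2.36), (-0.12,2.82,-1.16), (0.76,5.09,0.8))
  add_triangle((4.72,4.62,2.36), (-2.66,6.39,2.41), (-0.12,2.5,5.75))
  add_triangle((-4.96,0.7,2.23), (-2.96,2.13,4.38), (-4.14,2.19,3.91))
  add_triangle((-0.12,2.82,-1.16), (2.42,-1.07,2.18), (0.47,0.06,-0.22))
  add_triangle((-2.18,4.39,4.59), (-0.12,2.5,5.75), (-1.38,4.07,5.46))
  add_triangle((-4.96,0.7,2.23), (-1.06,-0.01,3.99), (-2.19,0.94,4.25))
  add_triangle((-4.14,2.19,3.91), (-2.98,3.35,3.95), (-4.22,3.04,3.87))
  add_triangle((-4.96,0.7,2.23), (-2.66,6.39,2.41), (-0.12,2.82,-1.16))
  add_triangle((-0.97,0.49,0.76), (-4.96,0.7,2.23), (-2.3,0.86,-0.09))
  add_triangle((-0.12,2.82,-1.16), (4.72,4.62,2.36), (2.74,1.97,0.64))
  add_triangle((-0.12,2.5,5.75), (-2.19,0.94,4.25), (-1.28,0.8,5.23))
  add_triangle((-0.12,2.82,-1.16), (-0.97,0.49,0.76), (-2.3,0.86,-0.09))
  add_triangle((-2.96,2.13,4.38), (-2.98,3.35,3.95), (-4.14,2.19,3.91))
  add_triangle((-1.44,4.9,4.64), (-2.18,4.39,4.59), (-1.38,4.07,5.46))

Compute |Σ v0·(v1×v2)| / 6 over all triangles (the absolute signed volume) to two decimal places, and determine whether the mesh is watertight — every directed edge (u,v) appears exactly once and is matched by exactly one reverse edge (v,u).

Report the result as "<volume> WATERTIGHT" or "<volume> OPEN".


136.41 WATERTIGHT

Per-triangle v0·(v1×v2)/6:
  t1: +0.9450
  t2: -0.4359
  t3: +1.9369
  t4: +1.5235
  t5: -0.3329
  t6: +1.3989
  t7: +0.6428
  t8: +1.8036
  t9: +1.6846
  t10: +17.7141
  t11: +2.7125
  t12: +2.5180
  t13: +0.0703
  t14: +0.9092
  t15: +0.6656
  t16: +0.9950
  t17: +1.1162
  t18: +0.4202
  t19: +10.0380
  t20: +3.3878
  t21: -1.7373
  t22: +1.3143
  t23: +0.2587
  t24: +5.5606
  t25: -0.1006
  t26: +9.8153
  t27: +2.2388
  t28: +3.9460
  t29: +2.0674
  t30: -0.6905
  t31: -1.1490
  t32: -0.0608
  t33: -0.1923
  t34: +0.5781
  t35: +1.1037
  t36: +6.0113
  t37: +4.7314
  t38: +33.4048
  t39: +1.1477
  t40: +0.6044
  t41: +0.4826
  t42: +2.2633
  t43: +0.7743
  t44: +8.8491
  t45: -0.4715
  t46: +2.3030
  t47: +1.9495
  t48: -0.9052
  t49: +1.4970
  t50: +1.1021
Σ = +136.4095 → |volume| = 136.41

Directed edges: 150 total, each appears once with its reverse present → watertight.


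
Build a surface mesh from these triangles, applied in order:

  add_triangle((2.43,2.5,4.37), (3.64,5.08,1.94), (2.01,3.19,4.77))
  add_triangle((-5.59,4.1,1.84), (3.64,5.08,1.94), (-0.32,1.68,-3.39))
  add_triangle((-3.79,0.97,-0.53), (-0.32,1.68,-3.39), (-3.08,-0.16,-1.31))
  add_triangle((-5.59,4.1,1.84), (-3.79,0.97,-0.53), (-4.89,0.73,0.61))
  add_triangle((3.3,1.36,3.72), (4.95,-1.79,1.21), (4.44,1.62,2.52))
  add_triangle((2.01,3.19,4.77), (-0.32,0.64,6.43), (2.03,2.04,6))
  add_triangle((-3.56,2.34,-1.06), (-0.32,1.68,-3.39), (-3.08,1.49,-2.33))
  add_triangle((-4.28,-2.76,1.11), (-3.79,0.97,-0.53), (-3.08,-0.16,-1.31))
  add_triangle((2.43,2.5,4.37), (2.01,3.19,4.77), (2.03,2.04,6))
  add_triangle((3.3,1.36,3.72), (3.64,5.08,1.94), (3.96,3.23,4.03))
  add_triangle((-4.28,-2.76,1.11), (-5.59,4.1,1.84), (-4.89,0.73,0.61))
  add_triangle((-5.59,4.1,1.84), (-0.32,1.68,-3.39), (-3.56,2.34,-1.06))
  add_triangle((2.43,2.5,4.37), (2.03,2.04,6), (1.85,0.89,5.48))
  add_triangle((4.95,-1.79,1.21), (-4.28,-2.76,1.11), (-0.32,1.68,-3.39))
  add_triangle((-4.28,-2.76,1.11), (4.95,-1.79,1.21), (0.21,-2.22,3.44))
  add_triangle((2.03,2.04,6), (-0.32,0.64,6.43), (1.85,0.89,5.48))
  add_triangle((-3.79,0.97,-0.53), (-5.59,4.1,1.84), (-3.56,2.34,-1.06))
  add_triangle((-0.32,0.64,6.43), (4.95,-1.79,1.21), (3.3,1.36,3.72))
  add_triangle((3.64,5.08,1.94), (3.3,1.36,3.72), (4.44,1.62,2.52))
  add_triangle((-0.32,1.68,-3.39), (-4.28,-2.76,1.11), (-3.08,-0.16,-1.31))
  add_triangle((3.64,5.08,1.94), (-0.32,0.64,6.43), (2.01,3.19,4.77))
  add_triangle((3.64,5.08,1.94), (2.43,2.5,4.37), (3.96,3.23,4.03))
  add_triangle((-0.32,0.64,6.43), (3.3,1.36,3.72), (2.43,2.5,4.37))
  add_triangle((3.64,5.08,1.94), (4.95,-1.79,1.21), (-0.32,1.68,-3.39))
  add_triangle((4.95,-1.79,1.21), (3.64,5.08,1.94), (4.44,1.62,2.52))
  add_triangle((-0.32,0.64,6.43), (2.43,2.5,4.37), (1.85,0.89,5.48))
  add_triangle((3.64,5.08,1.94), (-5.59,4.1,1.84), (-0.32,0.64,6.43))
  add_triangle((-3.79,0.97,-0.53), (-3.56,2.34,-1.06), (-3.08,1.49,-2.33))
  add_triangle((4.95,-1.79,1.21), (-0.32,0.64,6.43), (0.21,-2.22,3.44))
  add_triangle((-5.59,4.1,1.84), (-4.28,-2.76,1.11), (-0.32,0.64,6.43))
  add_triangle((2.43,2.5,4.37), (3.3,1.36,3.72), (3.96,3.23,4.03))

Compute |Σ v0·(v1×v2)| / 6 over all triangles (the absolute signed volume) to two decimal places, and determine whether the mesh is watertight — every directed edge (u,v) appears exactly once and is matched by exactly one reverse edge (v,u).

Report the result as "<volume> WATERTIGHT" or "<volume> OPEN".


Per-triangle v0·(v1×v2)/6:
  t1: +2.7179
  t2: +29.4626
  t3: +2.8914
  t4: +3.0452
  t5: +4.7305
  t6: +3.3009
  t7: +2.2769
  t8: +3.1648
  t9: +1.0903
  t10: +1.0468
  t11: +4.6986
  t12: +3.8880
  t13: +0.9219
  t14: +8.9869
  t15: +8.2288
  t16: +2.4223
  t17: +3.3141
  t18: +12.4495
  t19: +5.1426
  t20: +1.6866
  t21: +0.8972
  t22: +3.2462
  t23: +4.9046
  t24: +18.8314
  t25: +4.7759
  t26: -3.7201
  t27: +44.4804
  t28: +1.4651
  t29: +12.9778
  t30: +34.6480
  t31: +1.7909
Σ = +229.7642 → |volume| = 229.76

Directed edges: 93 total; 9 unmatched, e.g. (-3.79,0.97,-0.53)→(-0.32,1.68,-3.39) → open.

229.76 OPEN


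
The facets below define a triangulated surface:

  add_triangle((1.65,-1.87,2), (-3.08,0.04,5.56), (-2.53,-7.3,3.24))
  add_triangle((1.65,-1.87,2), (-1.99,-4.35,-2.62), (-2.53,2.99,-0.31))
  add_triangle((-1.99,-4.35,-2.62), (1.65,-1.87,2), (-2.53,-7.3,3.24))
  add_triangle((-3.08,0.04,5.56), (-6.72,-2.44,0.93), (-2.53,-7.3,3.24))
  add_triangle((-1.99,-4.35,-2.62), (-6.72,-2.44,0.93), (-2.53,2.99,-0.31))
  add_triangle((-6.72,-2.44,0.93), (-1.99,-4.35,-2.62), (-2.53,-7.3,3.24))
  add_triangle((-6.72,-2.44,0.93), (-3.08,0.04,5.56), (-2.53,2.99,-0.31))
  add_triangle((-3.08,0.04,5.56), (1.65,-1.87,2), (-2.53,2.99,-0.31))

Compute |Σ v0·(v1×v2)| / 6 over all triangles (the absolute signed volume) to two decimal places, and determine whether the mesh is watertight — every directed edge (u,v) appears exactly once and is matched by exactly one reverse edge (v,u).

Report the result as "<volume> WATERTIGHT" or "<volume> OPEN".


141.53 WATERTIGHT

Per-triangle v0·(v1×v2)/6:
  t1: +19.9997
  t2: -5.0004
  t3: +12.0371
  t4: +40.4407
  t5: +15.3571
  t6: +32.4346
  t7: +23.3303
  t8: +2.9294
Σ = +141.5284 → |volume| = 141.53

Directed edges: 24 total, each appears once with its reverse present → watertight.


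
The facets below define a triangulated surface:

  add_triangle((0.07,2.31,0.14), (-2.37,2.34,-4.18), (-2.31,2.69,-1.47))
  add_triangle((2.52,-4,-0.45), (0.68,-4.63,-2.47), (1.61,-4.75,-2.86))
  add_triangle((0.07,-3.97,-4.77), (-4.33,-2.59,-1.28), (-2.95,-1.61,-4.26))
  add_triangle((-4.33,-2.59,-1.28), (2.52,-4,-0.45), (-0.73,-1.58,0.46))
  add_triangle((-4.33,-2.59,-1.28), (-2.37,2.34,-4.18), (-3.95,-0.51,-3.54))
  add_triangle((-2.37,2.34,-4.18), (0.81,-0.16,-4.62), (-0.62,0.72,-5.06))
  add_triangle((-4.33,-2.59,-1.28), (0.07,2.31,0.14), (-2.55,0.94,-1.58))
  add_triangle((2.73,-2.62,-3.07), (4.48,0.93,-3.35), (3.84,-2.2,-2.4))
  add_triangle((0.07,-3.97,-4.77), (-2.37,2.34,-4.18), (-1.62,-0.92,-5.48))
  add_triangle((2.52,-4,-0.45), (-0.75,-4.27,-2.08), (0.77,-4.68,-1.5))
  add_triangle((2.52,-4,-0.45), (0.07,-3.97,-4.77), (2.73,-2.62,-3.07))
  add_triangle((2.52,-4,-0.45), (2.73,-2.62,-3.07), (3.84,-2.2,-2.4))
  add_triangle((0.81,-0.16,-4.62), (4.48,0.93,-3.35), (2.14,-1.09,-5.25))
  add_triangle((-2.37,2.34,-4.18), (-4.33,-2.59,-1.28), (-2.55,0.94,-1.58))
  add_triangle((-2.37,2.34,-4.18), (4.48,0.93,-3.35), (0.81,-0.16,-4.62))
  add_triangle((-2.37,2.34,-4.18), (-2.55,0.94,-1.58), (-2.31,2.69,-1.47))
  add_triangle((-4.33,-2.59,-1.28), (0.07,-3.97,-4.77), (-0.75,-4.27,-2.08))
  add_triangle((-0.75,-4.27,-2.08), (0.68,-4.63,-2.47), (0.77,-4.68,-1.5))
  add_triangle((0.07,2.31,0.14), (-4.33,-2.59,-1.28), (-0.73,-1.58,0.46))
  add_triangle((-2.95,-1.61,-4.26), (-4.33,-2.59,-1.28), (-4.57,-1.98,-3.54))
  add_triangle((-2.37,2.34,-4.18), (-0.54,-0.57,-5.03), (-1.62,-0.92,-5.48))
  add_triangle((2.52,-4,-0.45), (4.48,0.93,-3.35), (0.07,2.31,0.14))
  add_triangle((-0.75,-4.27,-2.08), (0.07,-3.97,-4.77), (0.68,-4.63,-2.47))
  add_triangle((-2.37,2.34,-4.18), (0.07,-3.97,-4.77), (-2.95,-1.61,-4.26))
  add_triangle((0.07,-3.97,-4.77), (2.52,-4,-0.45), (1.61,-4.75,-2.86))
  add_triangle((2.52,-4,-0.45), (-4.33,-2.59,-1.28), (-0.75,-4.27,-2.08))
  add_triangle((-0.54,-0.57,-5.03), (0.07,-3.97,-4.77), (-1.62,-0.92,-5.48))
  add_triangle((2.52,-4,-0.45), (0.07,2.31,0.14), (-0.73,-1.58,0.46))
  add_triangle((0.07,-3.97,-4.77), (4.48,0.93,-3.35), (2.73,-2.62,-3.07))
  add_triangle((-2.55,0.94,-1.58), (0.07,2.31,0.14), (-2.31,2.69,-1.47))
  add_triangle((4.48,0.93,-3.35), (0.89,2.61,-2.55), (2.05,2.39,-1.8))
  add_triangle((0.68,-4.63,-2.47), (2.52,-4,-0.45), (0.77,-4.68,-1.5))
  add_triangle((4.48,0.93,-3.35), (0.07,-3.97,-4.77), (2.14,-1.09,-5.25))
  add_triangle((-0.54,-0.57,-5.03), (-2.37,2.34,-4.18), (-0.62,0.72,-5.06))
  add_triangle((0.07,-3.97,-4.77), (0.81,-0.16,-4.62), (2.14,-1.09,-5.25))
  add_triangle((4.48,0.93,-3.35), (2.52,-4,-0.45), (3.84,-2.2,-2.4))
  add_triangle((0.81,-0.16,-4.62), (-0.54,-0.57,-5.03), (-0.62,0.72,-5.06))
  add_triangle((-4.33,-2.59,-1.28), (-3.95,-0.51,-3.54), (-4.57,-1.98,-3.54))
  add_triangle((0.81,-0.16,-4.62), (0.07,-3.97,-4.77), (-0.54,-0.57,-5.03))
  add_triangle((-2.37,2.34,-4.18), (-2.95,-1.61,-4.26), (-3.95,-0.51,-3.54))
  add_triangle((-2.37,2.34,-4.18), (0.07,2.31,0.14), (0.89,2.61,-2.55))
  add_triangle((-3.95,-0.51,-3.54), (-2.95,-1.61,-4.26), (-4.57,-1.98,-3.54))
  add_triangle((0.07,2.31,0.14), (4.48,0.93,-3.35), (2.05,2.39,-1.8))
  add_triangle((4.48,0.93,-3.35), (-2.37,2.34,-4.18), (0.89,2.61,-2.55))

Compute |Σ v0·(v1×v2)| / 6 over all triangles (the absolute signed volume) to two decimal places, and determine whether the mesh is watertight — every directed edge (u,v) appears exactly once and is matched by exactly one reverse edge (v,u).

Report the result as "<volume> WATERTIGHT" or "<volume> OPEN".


Per-triangle v0·(v1×v2)/6:
  t1: +2.4446
  t2: +1.6717
  t3: +10.3432
  t4: +3.6719
  t5: +1.7811
  t6: +0.7447
  t7: +1.5646
  t8: +3.4236
  t9: -0.8287
  t10: -0.0905
  t11: +7.6090
  t12: +2.9914
  t13: +3.7044
  t14: +3.9498
  t15: +9.9468
  t16: +2.0945
  t17: +7.8314
  t18: +1.0718
  t19: +1.2046
  t20: +1.5983
  t21: +2.9151
  t22: +3.1080
  t23: +2.8967
  t24: +10.1949
  t25: +0.2155
  t26: +4.0903
  t27: +3.1121
  t28: +0.5106
  t29: +8.1651
  t30: +0.1139
  t31: +2.2805
  t32: +1.3789
  t33: +5.4541
  t34: +1.9021
  t35: +4.1088
  t36: +1.6178
  t37: +1.4395
  t38: +1.6367
  t39: +3.9321
  t40: +4.4790
  t41: +3.8943
  t42: +1.9285
  t43: +0.7399
  t44: +6.7937
Σ = +143.6366 → |volume| = 143.64

Directed edges: 132 total; 6 unmatched, e.g. (0.68,-4.63,-2.47)→(1.61,-4.75,-2.86) → open.

143.64 OPEN
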